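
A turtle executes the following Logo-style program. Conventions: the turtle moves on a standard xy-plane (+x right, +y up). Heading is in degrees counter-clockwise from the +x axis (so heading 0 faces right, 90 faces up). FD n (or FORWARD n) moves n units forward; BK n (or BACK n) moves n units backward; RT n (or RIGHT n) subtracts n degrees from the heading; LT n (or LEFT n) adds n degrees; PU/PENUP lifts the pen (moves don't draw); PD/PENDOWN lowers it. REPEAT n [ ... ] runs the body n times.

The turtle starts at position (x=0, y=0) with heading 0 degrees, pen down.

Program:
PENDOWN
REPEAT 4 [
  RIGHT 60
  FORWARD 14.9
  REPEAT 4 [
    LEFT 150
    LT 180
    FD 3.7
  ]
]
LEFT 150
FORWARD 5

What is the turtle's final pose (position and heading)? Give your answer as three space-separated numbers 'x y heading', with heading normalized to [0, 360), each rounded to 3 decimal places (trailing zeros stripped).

Answer: -4.33 2.5 150

Derivation:
Executing turtle program step by step:
Start: pos=(0,0), heading=0, pen down
PD: pen down
REPEAT 4 [
  -- iteration 1/4 --
  RT 60: heading 0 -> 300
  FD 14.9: (0,0) -> (7.45,-12.904) [heading=300, draw]
  REPEAT 4 [
    -- iteration 1/4 --
    LT 150: heading 300 -> 90
    LT 180: heading 90 -> 270
    FD 3.7: (7.45,-12.904) -> (7.45,-16.604) [heading=270, draw]
    -- iteration 2/4 --
    LT 150: heading 270 -> 60
    LT 180: heading 60 -> 240
    FD 3.7: (7.45,-16.604) -> (5.6,-19.808) [heading=240, draw]
    -- iteration 3/4 --
    LT 150: heading 240 -> 30
    LT 180: heading 30 -> 210
    FD 3.7: (5.6,-19.808) -> (2.396,-21.658) [heading=210, draw]
    -- iteration 4/4 --
    LT 150: heading 210 -> 0
    LT 180: heading 0 -> 180
    FD 3.7: (2.396,-21.658) -> (-1.304,-21.658) [heading=180, draw]
  ]
  -- iteration 2/4 --
  RT 60: heading 180 -> 120
  FD 14.9: (-1.304,-21.658) -> (-8.754,-8.754) [heading=120, draw]
  REPEAT 4 [
    -- iteration 1/4 --
    LT 150: heading 120 -> 270
    LT 180: heading 270 -> 90
    FD 3.7: (-8.754,-8.754) -> (-8.754,-5.054) [heading=90, draw]
    -- iteration 2/4 --
    LT 150: heading 90 -> 240
    LT 180: heading 240 -> 60
    FD 3.7: (-8.754,-5.054) -> (-6.904,-1.85) [heading=60, draw]
    -- iteration 3/4 --
    LT 150: heading 60 -> 210
    LT 180: heading 210 -> 30
    FD 3.7: (-6.904,-1.85) -> (-3.7,0) [heading=30, draw]
    -- iteration 4/4 --
    LT 150: heading 30 -> 180
    LT 180: heading 180 -> 0
    FD 3.7: (-3.7,0) -> (0,0) [heading=0, draw]
  ]
  -- iteration 3/4 --
  RT 60: heading 0 -> 300
  FD 14.9: (0,0) -> (7.45,-12.904) [heading=300, draw]
  REPEAT 4 [
    -- iteration 1/4 --
    LT 150: heading 300 -> 90
    LT 180: heading 90 -> 270
    FD 3.7: (7.45,-12.904) -> (7.45,-16.604) [heading=270, draw]
    -- iteration 2/4 --
    LT 150: heading 270 -> 60
    LT 180: heading 60 -> 240
    FD 3.7: (7.45,-16.604) -> (5.6,-19.808) [heading=240, draw]
    -- iteration 3/4 --
    LT 150: heading 240 -> 30
    LT 180: heading 30 -> 210
    FD 3.7: (5.6,-19.808) -> (2.396,-21.658) [heading=210, draw]
    -- iteration 4/4 --
    LT 150: heading 210 -> 0
    LT 180: heading 0 -> 180
    FD 3.7: (2.396,-21.658) -> (-1.304,-21.658) [heading=180, draw]
  ]
  -- iteration 4/4 --
  RT 60: heading 180 -> 120
  FD 14.9: (-1.304,-21.658) -> (-8.754,-8.754) [heading=120, draw]
  REPEAT 4 [
    -- iteration 1/4 --
    LT 150: heading 120 -> 270
    LT 180: heading 270 -> 90
    FD 3.7: (-8.754,-8.754) -> (-8.754,-5.054) [heading=90, draw]
    -- iteration 2/4 --
    LT 150: heading 90 -> 240
    LT 180: heading 240 -> 60
    FD 3.7: (-8.754,-5.054) -> (-6.904,-1.85) [heading=60, draw]
    -- iteration 3/4 --
    LT 150: heading 60 -> 210
    LT 180: heading 210 -> 30
    FD 3.7: (-6.904,-1.85) -> (-3.7,0) [heading=30, draw]
    -- iteration 4/4 --
    LT 150: heading 30 -> 180
    LT 180: heading 180 -> 0
    FD 3.7: (-3.7,0) -> (0,0) [heading=0, draw]
  ]
]
LT 150: heading 0 -> 150
FD 5: (0,0) -> (-4.33,2.5) [heading=150, draw]
Final: pos=(-4.33,2.5), heading=150, 21 segment(s) drawn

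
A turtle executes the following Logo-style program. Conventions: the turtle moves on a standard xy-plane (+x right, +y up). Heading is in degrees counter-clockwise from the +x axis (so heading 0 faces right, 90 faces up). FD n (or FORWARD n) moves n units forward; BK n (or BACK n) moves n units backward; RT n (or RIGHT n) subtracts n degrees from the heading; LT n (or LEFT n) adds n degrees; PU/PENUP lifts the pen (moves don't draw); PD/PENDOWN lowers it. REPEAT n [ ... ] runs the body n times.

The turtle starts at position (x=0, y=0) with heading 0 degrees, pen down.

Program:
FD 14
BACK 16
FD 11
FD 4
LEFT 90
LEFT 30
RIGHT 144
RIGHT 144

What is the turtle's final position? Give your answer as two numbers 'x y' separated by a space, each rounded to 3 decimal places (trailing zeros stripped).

Answer: 13 0

Derivation:
Executing turtle program step by step:
Start: pos=(0,0), heading=0, pen down
FD 14: (0,0) -> (14,0) [heading=0, draw]
BK 16: (14,0) -> (-2,0) [heading=0, draw]
FD 11: (-2,0) -> (9,0) [heading=0, draw]
FD 4: (9,0) -> (13,0) [heading=0, draw]
LT 90: heading 0 -> 90
LT 30: heading 90 -> 120
RT 144: heading 120 -> 336
RT 144: heading 336 -> 192
Final: pos=(13,0), heading=192, 4 segment(s) drawn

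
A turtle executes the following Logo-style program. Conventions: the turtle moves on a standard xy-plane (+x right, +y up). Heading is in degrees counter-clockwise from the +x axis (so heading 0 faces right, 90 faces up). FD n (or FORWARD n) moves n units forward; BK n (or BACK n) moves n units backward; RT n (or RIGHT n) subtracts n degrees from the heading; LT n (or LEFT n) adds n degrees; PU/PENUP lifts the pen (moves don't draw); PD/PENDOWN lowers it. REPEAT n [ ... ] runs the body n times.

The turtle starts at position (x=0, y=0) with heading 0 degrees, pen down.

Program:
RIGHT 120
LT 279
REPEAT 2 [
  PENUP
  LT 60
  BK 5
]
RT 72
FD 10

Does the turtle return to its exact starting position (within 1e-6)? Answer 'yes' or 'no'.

Answer: no

Derivation:
Executing turtle program step by step:
Start: pos=(0,0), heading=0, pen down
RT 120: heading 0 -> 240
LT 279: heading 240 -> 159
REPEAT 2 [
  -- iteration 1/2 --
  PU: pen up
  LT 60: heading 159 -> 219
  BK 5: (0,0) -> (3.886,3.147) [heading=219, move]
  -- iteration 2/2 --
  PU: pen up
  LT 60: heading 219 -> 279
  BK 5: (3.886,3.147) -> (3.104,8.085) [heading=279, move]
]
RT 72: heading 279 -> 207
FD 10: (3.104,8.085) -> (-5.807,3.545) [heading=207, move]
Final: pos=(-5.807,3.545), heading=207, 0 segment(s) drawn

Start position: (0, 0)
Final position: (-5.807, 3.545)
Distance = 6.803; >= 1e-6 -> NOT closed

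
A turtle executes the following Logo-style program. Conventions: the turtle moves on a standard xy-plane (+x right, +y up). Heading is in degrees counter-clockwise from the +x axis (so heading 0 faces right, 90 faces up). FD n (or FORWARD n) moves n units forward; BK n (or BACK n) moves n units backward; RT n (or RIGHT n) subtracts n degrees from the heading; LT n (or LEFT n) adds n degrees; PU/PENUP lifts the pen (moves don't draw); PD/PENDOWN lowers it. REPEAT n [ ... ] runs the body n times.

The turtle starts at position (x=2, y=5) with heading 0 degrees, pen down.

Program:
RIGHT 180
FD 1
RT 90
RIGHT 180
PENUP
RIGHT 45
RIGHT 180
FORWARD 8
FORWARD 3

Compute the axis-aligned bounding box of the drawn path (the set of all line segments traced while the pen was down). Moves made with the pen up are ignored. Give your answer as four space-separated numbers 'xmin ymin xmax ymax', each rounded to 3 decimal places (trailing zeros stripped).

Executing turtle program step by step:
Start: pos=(2,5), heading=0, pen down
RT 180: heading 0 -> 180
FD 1: (2,5) -> (1,5) [heading=180, draw]
RT 90: heading 180 -> 90
RT 180: heading 90 -> 270
PU: pen up
RT 45: heading 270 -> 225
RT 180: heading 225 -> 45
FD 8: (1,5) -> (6.657,10.657) [heading=45, move]
FD 3: (6.657,10.657) -> (8.778,12.778) [heading=45, move]
Final: pos=(8.778,12.778), heading=45, 1 segment(s) drawn

Segment endpoints: x in {1, 2}, y in {5}
xmin=1, ymin=5, xmax=2, ymax=5

Answer: 1 5 2 5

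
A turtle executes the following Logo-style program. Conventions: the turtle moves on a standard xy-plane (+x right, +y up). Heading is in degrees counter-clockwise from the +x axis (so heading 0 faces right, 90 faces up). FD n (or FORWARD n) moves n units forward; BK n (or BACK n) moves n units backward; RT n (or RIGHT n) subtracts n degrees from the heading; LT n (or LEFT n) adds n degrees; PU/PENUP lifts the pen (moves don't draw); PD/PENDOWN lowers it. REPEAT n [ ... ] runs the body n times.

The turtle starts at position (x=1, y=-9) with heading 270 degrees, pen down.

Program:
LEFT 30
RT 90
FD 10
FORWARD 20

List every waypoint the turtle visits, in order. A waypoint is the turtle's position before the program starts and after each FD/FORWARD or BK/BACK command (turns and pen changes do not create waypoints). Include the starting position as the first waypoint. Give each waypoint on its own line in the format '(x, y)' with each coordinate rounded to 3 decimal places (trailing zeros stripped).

Answer: (1, -9)
(-7.66, -14)
(-24.981, -24)

Derivation:
Executing turtle program step by step:
Start: pos=(1,-9), heading=270, pen down
LT 30: heading 270 -> 300
RT 90: heading 300 -> 210
FD 10: (1,-9) -> (-7.66,-14) [heading=210, draw]
FD 20: (-7.66,-14) -> (-24.981,-24) [heading=210, draw]
Final: pos=(-24.981,-24), heading=210, 2 segment(s) drawn
Waypoints (3 total):
(1, -9)
(-7.66, -14)
(-24.981, -24)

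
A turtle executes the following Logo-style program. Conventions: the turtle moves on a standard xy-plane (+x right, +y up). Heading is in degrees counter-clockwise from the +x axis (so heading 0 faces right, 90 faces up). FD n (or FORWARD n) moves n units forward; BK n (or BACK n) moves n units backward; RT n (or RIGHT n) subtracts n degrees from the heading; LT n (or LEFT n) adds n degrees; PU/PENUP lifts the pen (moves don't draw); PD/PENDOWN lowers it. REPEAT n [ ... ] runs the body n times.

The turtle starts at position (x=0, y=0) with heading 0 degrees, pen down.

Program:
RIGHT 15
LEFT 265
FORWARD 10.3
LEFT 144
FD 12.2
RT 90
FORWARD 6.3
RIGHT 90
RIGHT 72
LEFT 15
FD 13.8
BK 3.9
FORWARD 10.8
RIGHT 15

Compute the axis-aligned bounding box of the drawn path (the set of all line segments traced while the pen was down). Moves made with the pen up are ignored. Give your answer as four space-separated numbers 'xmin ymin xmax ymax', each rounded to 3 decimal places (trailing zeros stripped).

Answer: -8.94 -9.679 10.114 0.009

Derivation:
Executing turtle program step by step:
Start: pos=(0,0), heading=0, pen down
RT 15: heading 0 -> 345
LT 265: heading 345 -> 250
FD 10.3: (0,0) -> (-3.523,-9.679) [heading=250, draw]
LT 144: heading 250 -> 34
FD 12.2: (-3.523,-9.679) -> (6.591,-2.857) [heading=34, draw]
RT 90: heading 34 -> 304
FD 6.3: (6.591,-2.857) -> (10.114,-8.08) [heading=304, draw]
RT 90: heading 304 -> 214
RT 72: heading 214 -> 142
LT 15: heading 142 -> 157
FD 13.8: (10.114,-8.08) -> (-2.589,-2.688) [heading=157, draw]
BK 3.9: (-2.589,-2.688) -> (1.001,-4.211) [heading=157, draw]
FD 10.8: (1.001,-4.211) -> (-8.94,0.009) [heading=157, draw]
RT 15: heading 157 -> 142
Final: pos=(-8.94,0.009), heading=142, 6 segment(s) drawn

Segment endpoints: x in {-8.94, -3.523, -2.589, 0, 1.001, 6.591, 10.114}, y in {-9.679, -8.08, -4.211, -2.857, -2.688, 0, 0.009}
xmin=-8.94, ymin=-9.679, xmax=10.114, ymax=0.009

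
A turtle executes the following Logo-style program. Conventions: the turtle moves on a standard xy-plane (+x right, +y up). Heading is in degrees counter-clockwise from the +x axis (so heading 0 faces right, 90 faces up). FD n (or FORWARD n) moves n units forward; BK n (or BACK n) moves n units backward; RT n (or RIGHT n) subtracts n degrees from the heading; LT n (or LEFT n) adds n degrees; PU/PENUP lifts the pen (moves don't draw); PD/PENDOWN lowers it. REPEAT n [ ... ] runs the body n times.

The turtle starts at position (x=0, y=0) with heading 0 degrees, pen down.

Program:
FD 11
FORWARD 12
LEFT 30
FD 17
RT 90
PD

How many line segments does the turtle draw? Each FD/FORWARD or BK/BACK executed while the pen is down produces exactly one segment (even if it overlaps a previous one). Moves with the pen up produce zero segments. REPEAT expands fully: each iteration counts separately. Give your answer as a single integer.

Answer: 3

Derivation:
Executing turtle program step by step:
Start: pos=(0,0), heading=0, pen down
FD 11: (0,0) -> (11,0) [heading=0, draw]
FD 12: (11,0) -> (23,0) [heading=0, draw]
LT 30: heading 0 -> 30
FD 17: (23,0) -> (37.722,8.5) [heading=30, draw]
RT 90: heading 30 -> 300
PD: pen down
Final: pos=(37.722,8.5), heading=300, 3 segment(s) drawn
Segments drawn: 3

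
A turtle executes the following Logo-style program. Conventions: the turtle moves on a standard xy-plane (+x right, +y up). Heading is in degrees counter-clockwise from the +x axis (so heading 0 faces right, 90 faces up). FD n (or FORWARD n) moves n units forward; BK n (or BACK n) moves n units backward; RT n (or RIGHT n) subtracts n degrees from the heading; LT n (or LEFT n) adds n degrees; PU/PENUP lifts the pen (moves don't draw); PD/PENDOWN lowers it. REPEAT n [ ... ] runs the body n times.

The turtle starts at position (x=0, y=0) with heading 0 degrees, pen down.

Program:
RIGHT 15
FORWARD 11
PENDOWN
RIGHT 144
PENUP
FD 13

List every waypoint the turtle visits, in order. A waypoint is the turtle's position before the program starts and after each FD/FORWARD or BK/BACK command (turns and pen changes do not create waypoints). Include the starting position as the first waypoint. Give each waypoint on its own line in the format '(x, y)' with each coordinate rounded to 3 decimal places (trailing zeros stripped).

Answer: (0, 0)
(10.625, -2.847)
(-1.511, -7.506)

Derivation:
Executing turtle program step by step:
Start: pos=(0,0), heading=0, pen down
RT 15: heading 0 -> 345
FD 11: (0,0) -> (10.625,-2.847) [heading=345, draw]
PD: pen down
RT 144: heading 345 -> 201
PU: pen up
FD 13: (10.625,-2.847) -> (-1.511,-7.506) [heading=201, move]
Final: pos=(-1.511,-7.506), heading=201, 1 segment(s) drawn
Waypoints (3 total):
(0, 0)
(10.625, -2.847)
(-1.511, -7.506)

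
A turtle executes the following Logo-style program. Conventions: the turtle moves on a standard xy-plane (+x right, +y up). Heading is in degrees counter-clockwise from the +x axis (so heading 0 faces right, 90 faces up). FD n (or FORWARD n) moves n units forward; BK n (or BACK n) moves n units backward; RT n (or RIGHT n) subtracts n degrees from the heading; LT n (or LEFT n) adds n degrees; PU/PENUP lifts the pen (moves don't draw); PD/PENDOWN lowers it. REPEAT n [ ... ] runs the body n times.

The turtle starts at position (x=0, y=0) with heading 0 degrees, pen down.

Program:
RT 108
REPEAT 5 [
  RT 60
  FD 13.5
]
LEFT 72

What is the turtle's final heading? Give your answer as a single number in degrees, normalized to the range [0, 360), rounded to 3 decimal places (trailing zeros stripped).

Executing turtle program step by step:
Start: pos=(0,0), heading=0, pen down
RT 108: heading 0 -> 252
REPEAT 5 [
  -- iteration 1/5 --
  RT 60: heading 252 -> 192
  FD 13.5: (0,0) -> (-13.205,-2.807) [heading=192, draw]
  -- iteration 2/5 --
  RT 60: heading 192 -> 132
  FD 13.5: (-13.205,-2.807) -> (-22.238,7.226) [heading=132, draw]
  -- iteration 3/5 --
  RT 60: heading 132 -> 72
  FD 13.5: (-22.238,7.226) -> (-18.067,20.065) [heading=72, draw]
  -- iteration 4/5 --
  RT 60: heading 72 -> 12
  FD 13.5: (-18.067,20.065) -> (-4.862,22.872) [heading=12, draw]
  -- iteration 5/5 --
  RT 60: heading 12 -> 312
  FD 13.5: (-4.862,22.872) -> (4.172,12.839) [heading=312, draw]
]
LT 72: heading 312 -> 24
Final: pos=(4.172,12.839), heading=24, 5 segment(s) drawn

Answer: 24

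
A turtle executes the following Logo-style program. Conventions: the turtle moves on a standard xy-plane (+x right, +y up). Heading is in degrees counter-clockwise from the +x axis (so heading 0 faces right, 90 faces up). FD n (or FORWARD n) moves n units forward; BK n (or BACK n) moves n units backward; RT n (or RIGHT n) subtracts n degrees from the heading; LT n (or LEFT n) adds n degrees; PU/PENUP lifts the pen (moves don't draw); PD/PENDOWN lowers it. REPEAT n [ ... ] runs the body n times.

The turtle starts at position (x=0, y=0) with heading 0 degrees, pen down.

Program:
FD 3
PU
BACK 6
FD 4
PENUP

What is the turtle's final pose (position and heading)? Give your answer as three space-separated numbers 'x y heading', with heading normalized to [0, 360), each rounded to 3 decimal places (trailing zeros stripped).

Executing turtle program step by step:
Start: pos=(0,0), heading=0, pen down
FD 3: (0,0) -> (3,0) [heading=0, draw]
PU: pen up
BK 6: (3,0) -> (-3,0) [heading=0, move]
FD 4: (-3,0) -> (1,0) [heading=0, move]
PU: pen up
Final: pos=(1,0), heading=0, 1 segment(s) drawn

Answer: 1 0 0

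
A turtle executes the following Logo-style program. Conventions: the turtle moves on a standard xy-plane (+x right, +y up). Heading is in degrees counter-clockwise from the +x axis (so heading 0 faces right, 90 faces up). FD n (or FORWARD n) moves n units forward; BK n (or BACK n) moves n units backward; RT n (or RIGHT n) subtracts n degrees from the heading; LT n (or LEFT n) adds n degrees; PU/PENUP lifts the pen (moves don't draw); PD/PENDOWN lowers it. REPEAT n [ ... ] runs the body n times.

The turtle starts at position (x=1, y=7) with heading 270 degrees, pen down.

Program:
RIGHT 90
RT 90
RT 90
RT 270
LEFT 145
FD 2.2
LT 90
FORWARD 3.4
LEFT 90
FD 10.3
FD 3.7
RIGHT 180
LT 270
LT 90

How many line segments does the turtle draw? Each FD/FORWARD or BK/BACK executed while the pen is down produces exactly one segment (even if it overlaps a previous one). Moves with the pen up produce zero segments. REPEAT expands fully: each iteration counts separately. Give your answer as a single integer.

Answer: 4

Derivation:
Executing turtle program step by step:
Start: pos=(1,7), heading=270, pen down
RT 90: heading 270 -> 180
RT 90: heading 180 -> 90
RT 90: heading 90 -> 0
RT 270: heading 0 -> 90
LT 145: heading 90 -> 235
FD 2.2: (1,7) -> (-0.262,5.198) [heading=235, draw]
LT 90: heading 235 -> 325
FD 3.4: (-0.262,5.198) -> (2.523,3.248) [heading=325, draw]
LT 90: heading 325 -> 55
FD 10.3: (2.523,3.248) -> (8.431,11.685) [heading=55, draw]
FD 3.7: (8.431,11.685) -> (10.553,14.716) [heading=55, draw]
RT 180: heading 55 -> 235
LT 270: heading 235 -> 145
LT 90: heading 145 -> 235
Final: pos=(10.553,14.716), heading=235, 4 segment(s) drawn
Segments drawn: 4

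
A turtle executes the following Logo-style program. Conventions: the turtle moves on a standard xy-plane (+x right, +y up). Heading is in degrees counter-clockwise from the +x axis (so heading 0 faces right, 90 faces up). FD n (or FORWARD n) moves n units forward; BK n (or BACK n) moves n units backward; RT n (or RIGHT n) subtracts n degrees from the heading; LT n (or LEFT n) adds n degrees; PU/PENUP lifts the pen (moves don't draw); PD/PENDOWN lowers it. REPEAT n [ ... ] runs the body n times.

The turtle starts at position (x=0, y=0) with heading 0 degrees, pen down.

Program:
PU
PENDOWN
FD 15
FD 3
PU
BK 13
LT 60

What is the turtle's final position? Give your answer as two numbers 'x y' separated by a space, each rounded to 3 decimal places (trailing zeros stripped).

Answer: 5 0

Derivation:
Executing turtle program step by step:
Start: pos=(0,0), heading=0, pen down
PU: pen up
PD: pen down
FD 15: (0,0) -> (15,0) [heading=0, draw]
FD 3: (15,0) -> (18,0) [heading=0, draw]
PU: pen up
BK 13: (18,0) -> (5,0) [heading=0, move]
LT 60: heading 0 -> 60
Final: pos=(5,0), heading=60, 2 segment(s) drawn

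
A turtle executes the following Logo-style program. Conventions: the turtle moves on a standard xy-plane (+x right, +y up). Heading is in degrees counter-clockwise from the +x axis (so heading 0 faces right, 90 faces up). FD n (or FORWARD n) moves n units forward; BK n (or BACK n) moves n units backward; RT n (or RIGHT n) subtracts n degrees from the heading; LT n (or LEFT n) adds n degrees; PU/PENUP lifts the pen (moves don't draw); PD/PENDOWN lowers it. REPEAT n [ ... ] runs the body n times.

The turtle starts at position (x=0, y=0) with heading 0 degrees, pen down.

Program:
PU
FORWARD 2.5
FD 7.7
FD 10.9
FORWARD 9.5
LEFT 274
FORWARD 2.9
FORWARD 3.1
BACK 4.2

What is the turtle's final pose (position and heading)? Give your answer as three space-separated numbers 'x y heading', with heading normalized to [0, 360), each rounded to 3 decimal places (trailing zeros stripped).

Executing turtle program step by step:
Start: pos=(0,0), heading=0, pen down
PU: pen up
FD 2.5: (0,0) -> (2.5,0) [heading=0, move]
FD 7.7: (2.5,0) -> (10.2,0) [heading=0, move]
FD 10.9: (10.2,0) -> (21.1,0) [heading=0, move]
FD 9.5: (21.1,0) -> (30.6,0) [heading=0, move]
LT 274: heading 0 -> 274
FD 2.9: (30.6,0) -> (30.802,-2.893) [heading=274, move]
FD 3.1: (30.802,-2.893) -> (31.019,-5.985) [heading=274, move]
BK 4.2: (31.019,-5.985) -> (30.726,-1.796) [heading=274, move]
Final: pos=(30.726,-1.796), heading=274, 0 segment(s) drawn

Answer: 30.726 -1.796 274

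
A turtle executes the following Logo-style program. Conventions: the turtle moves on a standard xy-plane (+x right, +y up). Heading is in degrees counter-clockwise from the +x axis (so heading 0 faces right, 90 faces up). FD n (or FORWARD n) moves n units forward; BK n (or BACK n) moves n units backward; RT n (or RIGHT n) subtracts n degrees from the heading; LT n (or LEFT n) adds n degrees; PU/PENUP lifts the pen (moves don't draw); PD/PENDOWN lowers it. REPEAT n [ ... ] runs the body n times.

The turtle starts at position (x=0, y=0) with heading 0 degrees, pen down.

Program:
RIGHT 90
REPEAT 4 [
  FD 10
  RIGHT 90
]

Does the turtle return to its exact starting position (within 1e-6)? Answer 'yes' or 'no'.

Answer: yes

Derivation:
Executing turtle program step by step:
Start: pos=(0,0), heading=0, pen down
RT 90: heading 0 -> 270
REPEAT 4 [
  -- iteration 1/4 --
  FD 10: (0,0) -> (0,-10) [heading=270, draw]
  RT 90: heading 270 -> 180
  -- iteration 2/4 --
  FD 10: (0,-10) -> (-10,-10) [heading=180, draw]
  RT 90: heading 180 -> 90
  -- iteration 3/4 --
  FD 10: (-10,-10) -> (-10,0) [heading=90, draw]
  RT 90: heading 90 -> 0
  -- iteration 4/4 --
  FD 10: (-10,0) -> (0,0) [heading=0, draw]
  RT 90: heading 0 -> 270
]
Final: pos=(0,0), heading=270, 4 segment(s) drawn

Start position: (0, 0)
Final position: (0, 0)
Distance = 0; < 1e-6 -> CLOSED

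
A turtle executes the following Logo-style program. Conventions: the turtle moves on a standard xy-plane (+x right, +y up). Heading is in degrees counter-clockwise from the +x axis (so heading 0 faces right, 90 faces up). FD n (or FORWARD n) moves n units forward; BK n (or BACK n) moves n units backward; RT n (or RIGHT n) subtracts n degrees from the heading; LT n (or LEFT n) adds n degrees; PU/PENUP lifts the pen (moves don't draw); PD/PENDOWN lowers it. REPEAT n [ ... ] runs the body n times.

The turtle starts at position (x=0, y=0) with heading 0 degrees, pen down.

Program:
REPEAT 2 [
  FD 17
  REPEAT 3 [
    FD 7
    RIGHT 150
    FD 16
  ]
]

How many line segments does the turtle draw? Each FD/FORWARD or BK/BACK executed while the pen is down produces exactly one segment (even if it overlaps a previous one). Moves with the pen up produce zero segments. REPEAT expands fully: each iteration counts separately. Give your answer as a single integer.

Answer: 14

Derivation:
Executing turtle program step by step:
Start: pos=(0,0), heading=0, pen down
REPEAT 2 [
  -- iteration 1/2 --
  FD 17: (0,0) -> (17,0) [heading=0, draw]
  REPEAT 3 [
    -- iteration 1/3 --
    FD 7: (17,0) -> (24,0) [heading=0, draw]
    RT 150: heading 0 -> 210
    FD 16: (24,0) -> (10.144,-8) [heading=210, draw]
    -- iteration 2/3 --
    FD 7: (10.144,-8) -> (4.081,-11.5) [heading=210, draw]
    RT 150: heading 210 -> 60
    FD 16: (4.081,-11.5) -> (12.081,2.356) [heading=60, draw]
    -- iteration 3/3 --
    FD 7: (12.081,2.356) -> (15.581,8.419) [heading=60, draw]
    RT 150: heading 60 -> 270
    FD 16: (15.581,8.419) -> (15.581,-7.581) [heading=270, draw]
  ]
  -- iteration 2/2 --
  FD 17: (15.581,-7.581) -> (15.581,-24.581) [heading=270, draw]
  REPEAT 3 [
    -- iteration 1/3 --
    FD 7: (15.581,-24.581) -> (15.581,-31.581) [heading=270, draw]
    RT 150: heading 270 -> 120
    FD 16: (15.581,-31.581) -> (7.581,-17.725) [heading=120, draw]
    -- iteration 2/3 --
    FD 7: (7.581,-17.725) -> (4.081,-11.663) [heading=120, draw]
    RT 150: heading 120 -> 330
    FD 16: (4.081,-11.663) -> (17.938,-19.663) [heading=330, draw]
    -- iteration 3/3 --
    FD 7: (17.938,-19.663) -> (24,-23.163) [heading=330, draw]
    RT 150: heading 330 -> 180
    FD 16: (24,-23.163) -> (8,-23.163) [heading=180, draw]
  ]
]
Final: pos=(8,-23.163), heading=180, 14 segment(s) drawn
Segments drawn: 14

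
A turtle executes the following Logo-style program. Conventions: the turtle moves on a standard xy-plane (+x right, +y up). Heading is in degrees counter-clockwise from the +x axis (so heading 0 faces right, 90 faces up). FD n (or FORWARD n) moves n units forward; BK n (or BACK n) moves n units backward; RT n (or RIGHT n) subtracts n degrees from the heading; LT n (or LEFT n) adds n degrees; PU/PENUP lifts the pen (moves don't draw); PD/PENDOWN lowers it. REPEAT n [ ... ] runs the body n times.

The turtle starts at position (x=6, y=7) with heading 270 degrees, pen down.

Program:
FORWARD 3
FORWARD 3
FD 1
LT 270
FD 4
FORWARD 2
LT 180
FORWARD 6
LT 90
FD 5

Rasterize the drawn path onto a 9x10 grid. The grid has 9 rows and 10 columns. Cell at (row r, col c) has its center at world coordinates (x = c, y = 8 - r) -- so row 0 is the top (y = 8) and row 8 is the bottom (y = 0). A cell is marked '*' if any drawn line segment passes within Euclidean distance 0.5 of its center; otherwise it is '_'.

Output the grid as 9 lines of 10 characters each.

Answer: __________
______*___
______*___
______*___
______*___
______*___
______*___
______*___
*******___

Derivation:
Segment 0: (6,7) -> (6,4)
Segment 1: (6,4) -> (6,1)
Segment 2: (6,1) -> (6,0)
Segment 3: (6,0) -> (2,0)
Segment 4: (2,0) -> (-0,0)
Segment 5: (-0,0) -> (6,-0)
Segment 6: (6,-0) -> (6,5)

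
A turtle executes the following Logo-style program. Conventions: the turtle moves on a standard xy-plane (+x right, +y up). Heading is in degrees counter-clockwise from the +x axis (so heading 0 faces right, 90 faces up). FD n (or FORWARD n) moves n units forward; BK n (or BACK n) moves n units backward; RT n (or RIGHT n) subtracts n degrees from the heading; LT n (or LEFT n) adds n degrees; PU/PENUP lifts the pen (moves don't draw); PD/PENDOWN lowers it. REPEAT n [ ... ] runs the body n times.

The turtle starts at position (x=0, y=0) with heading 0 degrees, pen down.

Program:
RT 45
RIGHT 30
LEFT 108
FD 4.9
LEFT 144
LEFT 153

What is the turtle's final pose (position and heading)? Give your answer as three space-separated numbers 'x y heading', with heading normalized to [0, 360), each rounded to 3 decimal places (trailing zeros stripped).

Answer: 4.109 2.669 330

Derivation:
Executing turtle program step by step:
Start: pos=(0,0), heading=0, pen down
RT 45: heading 0 -> 315
RT 30: heading 315 -> 285
LT 108: heading 285 -> 33
FD 4.9: (0,0) -> (4.109,2.669) [heading=33, draw]
LT 144: heading 33 -> 177
LT 153: heading 177 -> 330
Final: pos=(4.109,2.669), heading=330, 1 segment(s) drawn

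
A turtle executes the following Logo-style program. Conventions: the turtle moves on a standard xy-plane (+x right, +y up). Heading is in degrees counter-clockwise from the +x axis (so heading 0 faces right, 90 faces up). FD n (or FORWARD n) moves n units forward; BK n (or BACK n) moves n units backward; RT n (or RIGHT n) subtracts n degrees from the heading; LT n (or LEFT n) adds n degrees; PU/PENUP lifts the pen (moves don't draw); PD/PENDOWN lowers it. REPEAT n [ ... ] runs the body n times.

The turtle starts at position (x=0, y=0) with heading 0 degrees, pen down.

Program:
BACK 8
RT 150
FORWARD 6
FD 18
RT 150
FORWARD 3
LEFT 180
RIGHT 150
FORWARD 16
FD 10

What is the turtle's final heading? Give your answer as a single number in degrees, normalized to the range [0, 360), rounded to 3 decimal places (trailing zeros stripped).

Executing turtle program step by step:
Start: pos=(0,0), heading=0, pen down
BK 8: (0,0) -> (-8,0) [heading=0, draw]
RT 150: heading 0 -> 210
FD 6: (-8,0) -> (-13.196,-3) [heading=210, draw]
FD 18: (-13.196,-3) -> (-28.785,-12) [heading=210, draw]
RT 150: heading 210 -> 60
FD 3: (-28.785,-12) -> (-27.285,-9.402) [heading=60, draw]
LT 180: heading 60 -> 240
RT 150: heading 240 -> 90
FD 16: (-27.285,-9.402) -> (-27.285,6.598) [heading=90, draw]
FD 10: (-27.285,6.598) -> (-27.285,16.598) [heading=90, draw]
Final: pos=(-27.285,16.598), heading=90, 6 segment(s) drawn

Answer: 90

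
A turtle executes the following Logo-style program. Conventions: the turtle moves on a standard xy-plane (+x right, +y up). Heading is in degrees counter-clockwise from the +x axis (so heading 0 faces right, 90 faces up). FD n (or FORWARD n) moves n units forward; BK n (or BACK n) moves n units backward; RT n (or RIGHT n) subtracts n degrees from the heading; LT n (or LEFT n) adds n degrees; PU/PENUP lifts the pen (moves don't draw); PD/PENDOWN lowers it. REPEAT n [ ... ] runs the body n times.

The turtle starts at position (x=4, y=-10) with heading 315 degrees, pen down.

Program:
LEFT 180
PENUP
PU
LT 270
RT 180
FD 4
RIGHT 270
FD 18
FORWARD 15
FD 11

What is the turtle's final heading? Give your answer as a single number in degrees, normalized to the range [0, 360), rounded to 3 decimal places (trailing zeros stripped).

Executing turtle program step by step:
Start: pos=(4,-10), heading=315, pen down
LT 180: heading 315 -> 135
PU: pen up
PU: pen up
LT 270: heading 135 -> 45
RT 180: heading 45 -> 225
FD 4: (4,-10) -> (1.172,-12.828) [heading=225, move]
RT 270: heading 225 -> 315
FD 18: (1.172,-12.828) -> (13.899,-25.556) [heading=315, move]
FD 15: (13.899,-25.556) -> (24.506,-36.163) [heading=315, move]
FD 11: (24.506,-36.163) -> (32.284,-43.941) [heading=315, move]
Final: pos=(32.284,-43.941), heading=315, 0 segment(s) drawn

Answer: 315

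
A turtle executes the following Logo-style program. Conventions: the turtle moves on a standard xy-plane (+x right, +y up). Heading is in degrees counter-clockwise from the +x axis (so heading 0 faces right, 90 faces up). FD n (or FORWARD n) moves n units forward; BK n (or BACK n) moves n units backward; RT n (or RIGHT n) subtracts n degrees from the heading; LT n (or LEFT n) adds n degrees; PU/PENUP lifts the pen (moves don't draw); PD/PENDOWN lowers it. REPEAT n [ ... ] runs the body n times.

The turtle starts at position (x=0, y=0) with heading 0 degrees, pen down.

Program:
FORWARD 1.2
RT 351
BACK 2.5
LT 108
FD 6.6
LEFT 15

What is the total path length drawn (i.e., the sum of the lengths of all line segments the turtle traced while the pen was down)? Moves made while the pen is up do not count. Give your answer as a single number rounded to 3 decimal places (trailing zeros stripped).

Executing turtle program step by step:
Start: pos=(0,0), heading=0, pen down
FD 1.2: (0,0) -> (1.2,0) [heading=0, draw]
RT 351: heading 0 -> 9
BK 2.5: (1.2,0) -> (-1.269,-0.391) [heading=9, draw]
LT 108: heading 9 -> 117
FD 6.6: (-1.269,-0.391) -> (-4.266,5.49) [heading=117, draw]
LT 15: heading 117 -> 132
Final: pos=(-4.266,5.49), heading=132, 3 segment(s) drawn

Segment lengths:
  seg 1: (0,0) -> (1.2,0), length = 1.2
  seg 2: (1.2,0) -> (-1.269,-0.391), length = 2.5
  seg 3: (-1.269,-0.391) -> (-4.266,5.49), length = 6.6
Total = 10.3

Answer: 10.3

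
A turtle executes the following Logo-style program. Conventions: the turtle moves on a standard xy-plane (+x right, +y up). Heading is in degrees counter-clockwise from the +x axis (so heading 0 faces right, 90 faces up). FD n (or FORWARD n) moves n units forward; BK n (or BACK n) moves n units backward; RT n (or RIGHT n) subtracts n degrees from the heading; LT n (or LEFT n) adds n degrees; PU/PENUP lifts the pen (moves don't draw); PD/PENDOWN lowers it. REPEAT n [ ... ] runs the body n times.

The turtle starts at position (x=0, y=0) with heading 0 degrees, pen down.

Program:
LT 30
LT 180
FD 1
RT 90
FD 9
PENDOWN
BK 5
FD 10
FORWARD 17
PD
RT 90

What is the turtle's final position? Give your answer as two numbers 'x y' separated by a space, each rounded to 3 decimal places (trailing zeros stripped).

Answer: -16.366 26.347

Derivation:
Executing turtle program step by step:
Start: pos=(0,0), heading=0, pen down
LT 30: heading 0 -> 30
LT 180: heading 30 -> 210
FD 1: (0,0) -> (-0.866,-0.5) [heading=210, draw]
RT 90: heading 210 -> 120
FD 9: (-0.866,-0.5) -> (-5.366,7.294) [heading=120, draw]
PD: pen down
BK 5: (-5.366,7.294) -> (-2.866,2.964) [heading=120, draw]
FD 10: (-2.866,2.964) -> (-7.866,11.624) [heading=120, draw]
FD 17: (-7.866,11.624) -> (-16.366,26.347) [heading=120, draw]
PD: pen down
RT 90: heading 120 -> 30
Final: pos=(-16.366,26.347), heading=30, 5 segment(s) drawn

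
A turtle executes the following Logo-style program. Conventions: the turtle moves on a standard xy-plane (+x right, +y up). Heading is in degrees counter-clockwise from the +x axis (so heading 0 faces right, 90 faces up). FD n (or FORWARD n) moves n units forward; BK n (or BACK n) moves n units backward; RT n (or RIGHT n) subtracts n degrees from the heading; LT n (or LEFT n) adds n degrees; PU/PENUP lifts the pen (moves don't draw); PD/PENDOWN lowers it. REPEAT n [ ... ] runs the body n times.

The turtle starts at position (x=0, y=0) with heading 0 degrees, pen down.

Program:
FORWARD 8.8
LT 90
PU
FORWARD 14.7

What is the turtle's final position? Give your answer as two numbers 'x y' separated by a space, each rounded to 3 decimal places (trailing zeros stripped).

Answer: 8.8 14.7

Derivation:
Executing turtle program step by step:
Start: pos=(0,0), heading=0, pen down
FD 8.8: (0,0) -> (8.8,0) [heading=0, draw]
LT 90: heading 0 -> 90
PU: pen up
FD 14.7: (8.8,0) -> (8.8,14.7) [heading=90, move]
Final: pos=(8.8,14.7), heading=90, 1 segment(s) drawn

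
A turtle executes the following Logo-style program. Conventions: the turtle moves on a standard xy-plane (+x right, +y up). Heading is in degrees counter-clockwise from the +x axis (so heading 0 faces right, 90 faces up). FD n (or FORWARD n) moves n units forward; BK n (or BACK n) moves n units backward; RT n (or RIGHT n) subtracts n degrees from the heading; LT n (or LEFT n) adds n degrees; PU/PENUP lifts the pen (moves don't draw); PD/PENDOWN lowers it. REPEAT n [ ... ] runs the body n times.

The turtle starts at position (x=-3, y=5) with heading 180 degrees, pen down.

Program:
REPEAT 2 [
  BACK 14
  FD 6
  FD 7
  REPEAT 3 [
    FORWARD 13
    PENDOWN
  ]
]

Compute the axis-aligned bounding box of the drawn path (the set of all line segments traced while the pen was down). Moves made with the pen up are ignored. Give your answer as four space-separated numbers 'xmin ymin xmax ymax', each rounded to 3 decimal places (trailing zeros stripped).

Executing turtle program step by step:
Start: pos=(-3,5), heading=180, pen down
REPEAT 2 [
  -- iteration 1/2 --
  BK 14: (-3,5) -> (11,5) [heading=180, draw]
  FD 6: (11,5) -> (5,5) [heading=180, draw]
  FD 7: (5,5) -> (-2,5) [heading=180, draw]
  REPEAT 3 [
    -- iteration 1/3 --
    FD 13: (-2,5) -> (-15,5) [heading=180, draw]
    PD: pen down
    -- iteration 2/3 --
    FD 13: (-15,5) -> (-28,5) [heading=180, draw]
    PD: pen down
    -- iteration 3/3 --
    FD 13: (-28,5) -> (-41,5) [heading=180, draw]
    PD: pen down
  ]
  -- iteration 2/2 --
  BK 14: (-41,5) -> (-27,5) [heading=180, draw]
  FD 6: (-27,5) -> (-33,5) [heading=180, draw]
  FD 7: (-33,5) -> (-40,5) [heading=180, draw]
  REPEAT 3 [
    -- iteration 1/3 --
    FD 13: (-40,5) -> (-53,5) [heading=180, draw]
    PD: pen down
    -- iteration 2/3 --
    FD 13: (-53,5) -> (-66,5) [heading=180, draw]
    PD: pen down
    -- iteration 3/3 --
    FD 13: (-66,5) -> (-79,5) [heading=180, draw]
    PD: pen down
  ]
]
Final: pos=(-79,5), heading=180, 12 segment(s) drawn

Segment endpoints: x in {-79, -66, -53, -41, -40, -33, -28, -27, -15, -3, -2, 5, 11}, y in {5, 5, 5, 5, 5, 5, 5, 5, 5, 5}
xmin=-79, ymin=5, xmax=11, ymax=5

Answer: -79 5 11 5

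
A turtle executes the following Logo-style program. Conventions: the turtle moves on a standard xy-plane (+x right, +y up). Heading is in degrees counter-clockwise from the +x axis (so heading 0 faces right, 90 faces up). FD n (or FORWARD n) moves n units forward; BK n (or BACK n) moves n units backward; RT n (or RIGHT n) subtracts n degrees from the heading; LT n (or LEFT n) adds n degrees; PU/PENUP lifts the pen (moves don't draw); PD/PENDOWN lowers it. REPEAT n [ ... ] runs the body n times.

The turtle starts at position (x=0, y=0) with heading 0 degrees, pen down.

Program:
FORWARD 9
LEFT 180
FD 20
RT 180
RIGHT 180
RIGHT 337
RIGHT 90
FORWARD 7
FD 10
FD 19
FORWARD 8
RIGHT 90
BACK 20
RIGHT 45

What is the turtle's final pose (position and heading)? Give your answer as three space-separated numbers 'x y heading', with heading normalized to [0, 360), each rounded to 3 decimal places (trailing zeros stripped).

Executing turtle program step by step:
Start: pos=(0,0), heading=0, pen down
FD 9: (0,0) -> (9,0) [heading=0, draw]
LT 180: heading 0 -> 180
FD 20: (9,0) -> (-11,0) [heading=180, draw]
RT 180: heading 180 -> 0
RT 180: heading 0 -> 180
RT 337: heading 180 -> 203
RT 90: heading 203 -> 113
FD 7: (-11,0) -> (-13.735,6.444) [heading=113, draw]
FD 10: (-13.735,6.444) -> (-17.642,15.649) [heading=113, draw]
FD 19: (-17.642,15.649) -> (-25.066,33.138) [heading=113, draw]
FD 8: (-25.066,33.138) -> (-28.192,40.502) [heading=113, draw]
RT 90: heading 113 -> 23
BK 20: (-28.192,40.502) -> (-46.602,32.688) [heading=23, draw]
RT 45: heading 23 -> 338
Final: pos=(-46.602,32.688), heading=338, 7 segment(s) drawn

Answer: -46.602 32.688 338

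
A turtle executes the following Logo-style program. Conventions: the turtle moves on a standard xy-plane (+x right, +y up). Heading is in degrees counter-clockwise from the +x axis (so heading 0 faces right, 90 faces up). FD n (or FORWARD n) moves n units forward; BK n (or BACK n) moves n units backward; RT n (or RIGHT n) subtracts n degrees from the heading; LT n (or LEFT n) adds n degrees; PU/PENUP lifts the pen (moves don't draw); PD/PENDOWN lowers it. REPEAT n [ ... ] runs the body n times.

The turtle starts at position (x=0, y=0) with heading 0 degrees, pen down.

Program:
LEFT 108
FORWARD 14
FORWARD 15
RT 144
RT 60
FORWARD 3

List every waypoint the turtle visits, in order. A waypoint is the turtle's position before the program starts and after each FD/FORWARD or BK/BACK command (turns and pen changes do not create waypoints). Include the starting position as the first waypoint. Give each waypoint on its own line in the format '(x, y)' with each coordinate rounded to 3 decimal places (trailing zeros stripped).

Answer: (0, 0)
(-4.326, 13.315)
(-8.961, 27.581)
(-9.275, 24.597)

Derivation:
Executing turtle program step by step:
Start: pos=(0,0), heading=0, pen down
LT 108: heading 0 -> 108
FD 14: (0,0) -> (-4.326,13.315) [heading=108, draw]
FD 15: (-4.326,13.315) -> (-8.961,27.581) [heading=108, draw]
RT 144: heading 108 -> 324
RT 60: heading 324 -> 264
FD 3: (-8.961,27.581) -> (-9.275,24.597) [heading=264, draw]
Final: pos=(-9.275,24.597), heading=264, 3 segment(s) drawn
Waypoints (4 total):
(0, 0)
(-4.326, 13.315)
(-8.961, 27.581)
(-9.275, 24.597)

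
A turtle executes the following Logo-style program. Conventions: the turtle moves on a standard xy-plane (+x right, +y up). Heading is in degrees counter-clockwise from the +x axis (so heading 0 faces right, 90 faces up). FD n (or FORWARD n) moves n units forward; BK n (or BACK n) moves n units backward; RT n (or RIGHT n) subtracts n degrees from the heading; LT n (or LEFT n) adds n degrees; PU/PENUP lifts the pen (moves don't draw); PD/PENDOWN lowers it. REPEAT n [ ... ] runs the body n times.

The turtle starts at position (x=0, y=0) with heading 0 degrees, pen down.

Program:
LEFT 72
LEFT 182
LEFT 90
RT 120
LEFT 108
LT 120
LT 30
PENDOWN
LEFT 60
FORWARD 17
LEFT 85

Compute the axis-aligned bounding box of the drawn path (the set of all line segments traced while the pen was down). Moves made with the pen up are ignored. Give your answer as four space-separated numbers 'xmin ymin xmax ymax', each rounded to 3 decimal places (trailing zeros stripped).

Answer: -16.99 -0.593 0 0

Derivation:
Executing turtle program step by step:
Start: pos=(0,0), heading=0, pen down
LT 72: heading 0 -> 72
LT 182: heading 72 -> 254
LT 90: heading 254 -> 344
RT 120: heading 344 -> 224
LT 108: heading 224 -> 332
LT 120: heading 332 -> 92
LT 30: heading 92 -> 122
PD: pen down
LT 60: heading 122 -> 182
FD 17: (0,0) -> (-16.99,-0.593) [heading=182, draw]
LT 85: heading 182 -> 267
Final: pos=(-16.99,-0.593), heading=267, 1 segment(s) drawn

Segment endpoints: x in {-16.99, 0}, y in {-0.593, 0}
xmin=-16.99, ymin=-0.593, xmax=0, ymax=0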